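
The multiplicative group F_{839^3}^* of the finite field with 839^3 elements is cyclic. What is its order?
|F_{839^3}^*| = 590589718

F_{839^3} has 839^3 = 590589719 elements; its multiplicative group consists of all nonzero elements, so |F_{839^3}^*| = 590589719 - 1 = 590589718. (It is cyclic since any finite subgroup of the multiplicative group of a field is cyclic.)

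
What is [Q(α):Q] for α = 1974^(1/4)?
[Q(α):Q] = 4

α is a root of x^4 - 1974. By Eisenstein's criterion at the prime p = 2 (which divides the constant term 1974 but p^2 = 4 does not, since 1974 is squarefree), x^4 - 1974 is irreducible over Q. Hence [Q(α):Q] = 4.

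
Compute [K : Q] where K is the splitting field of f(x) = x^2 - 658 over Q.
[K : Q] = 2

f(x) = x^2 - 658 factors as (x - √658)(x + √658). The splitting field is K = Q(√658). Since 658 is squarefree and > 1, it is not a perfect square, so x^2 - 658 is irreducible over Q and [Q(√658) : Q] = 2. Hence [K : Q] = 2.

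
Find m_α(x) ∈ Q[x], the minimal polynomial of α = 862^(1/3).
m_α(x) = x^3 - 862

α satisfies α^3 = 862, so x^3 - 862 annihilates α. By the rational root test, a rational root p/q (in lowest terms) of x^3 - 862 would satisfy p^3 = 862 q^3, forcing q = 1 and p^3 = 862; but 862 is not a perfect cube, contradiction. A monic cubic over Q with no rational root is irreducible (any nontrivial factorization would include a linear factor). Hence x^3 - 862 is the minimal polynomial of α, and in particular [Q(α):Q] = 3.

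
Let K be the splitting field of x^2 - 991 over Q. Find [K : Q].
[K : Q] = 2

f(x) = x^2 - 991 factors as (x - √991)(x + √991). The splitting field is K = Q(√991). Since 991 is squarefree and > 1, it is not a perfect square, so x^2 - 991 is irreducible over Q and [Q(√991) : Q] = 2. Hence [K : Q] = 2.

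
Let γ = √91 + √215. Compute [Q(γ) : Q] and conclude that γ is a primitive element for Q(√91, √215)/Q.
[Q(γ) : Q] = 4 (equivalently, Q(γ) = Q(√91, √215))

Obviously Q(γ) ⊆ Q(√91, √215), and [Q(√91, √215):Q] = 4 (since 91, 215 are distinct squarefree integers > 1 with 19565 not a perfect square). To show equality we compute the minimal polynomial of γ. From γ = √91 + √215: γ^2 = 91 + 2√(19565) + 215 = 306 + 2√(19565), so γ^2 - 306 = 2√(19565); squaring, (γ^2 - 306)^2 = 4·19565, i.e. γ^4 - 612γ^2 + 93636 - 78260 = 0, i.e. γ^4 - 612γ^2 + 15376 = 0. So γ is a root of x^4 - 612x^2 + 15376. This polynomial is irreducible over Q: it has no rational root (each ±√91 ± √215 is irrational), and any factorization into two quadratics over Q would force √(19565) ∈ Q (pairing opposite roots) or √91, √215 ∈ Q (other pairings), all impossible. Hence [Q(γ):Q] = 4 = [Q(√91, √215):Q], so Q(γ) = Q(√91, √215).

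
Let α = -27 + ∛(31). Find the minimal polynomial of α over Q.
m_α(x) = x^3 + 81x^2 + 2187x + 19652

Set β = α + 27 = ∛(31), so β^3 = 31. Then (α + 27)^3 - 31 = 0, i.e. α is a root of g(x) = (x + 27)^3 - 31 = x^3 + 81x^2 + 2187x + 19652. Since g(x) = h(x + 27) where h(x) = x^3 - 31, and h is irreducible over Q (because 31 is not a perfect cube, so h has no rational root, and a monic cubic with no rational root is irreducible), g is also irreducible (irreducibility is preserved under the substitution x → x + 27). Hence m_α(x) = x^3 + 81x^2 + 2187x + 19652.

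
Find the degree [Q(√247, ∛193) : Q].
[Q(√247, ∛193) : Q] = 6

Let L = Q(√247, ∛193). Since Q(√247) ⊂ L and [Q(√247):Q] = 2, the tower law gives 2 | [L:Q]. Likewise Q(∛193) ⊂ L with [Q(∛193):Q] = 3 (because 193 is not a perfect cube), so 3 | [L:Q]. As gcd(2,3) = 1, [L:Q] is divisible by 6. Conversely L is generated over Q by √247 and ∛193, so [L:Q] ≤ 2·3 = 6. Therefore [Q(√247, ∛193) : Q] = 6.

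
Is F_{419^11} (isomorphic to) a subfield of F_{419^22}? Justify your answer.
Yes: F_{419^11} is a subfield of F_{419^22}

F_{p^m} embeds in F_{p^n} iff m | n (since F_{p^n} is the splitting field of x^(p^n) - x, and F_{p^m} ⊂ F_{p^n} forces p^n to be a power of p^m, i.e. m | n; conversely if m | n then every root of x^(p^m) - x is a root of x^(p^n) - x). Here 11 | 22 (since 22 = 2·11), so F_{419^11} is a subfield of F_{419^22}, and [F_{419^22} : F_{419^11}] = 22/11 = 2.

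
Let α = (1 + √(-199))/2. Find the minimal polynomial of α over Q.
m_α(x) = x^2 - x + 50

From 2α - 1 = √(-199), squaring gives (2α - 1)^2 = -199, i.e. 4α^2 - 4α + 1 = -199, so α^2 - α + (1 + 199)/4 = 0. Since -199 ≡ 1 (mod 4), (1 + 199)/4 = 50 ∈ Z. The polynomial x^2 - x + 50 has discriminant 1 - 4·(50) = -199, which is not a perfect square in Q (d = -199 is squarefree and ≠ 1), so x^2 - x + 50 is irreducible over Q. It is the minimal polynomial of α.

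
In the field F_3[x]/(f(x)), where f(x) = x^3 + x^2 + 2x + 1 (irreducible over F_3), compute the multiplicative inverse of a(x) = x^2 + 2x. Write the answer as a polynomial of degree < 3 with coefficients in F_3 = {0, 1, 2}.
a(x)^(-1) ≡ 2x^2 (mod f(x))

Since f is irreducible over F_3, F_3[x]/(f) is a field and a(x) ≠ 0 has an inverse. Apply the extended Euclidean algorithm to f(x) and a(x) in F_3[x]: f(x) = (x + 2)·a(x) + (x + 1);  a(x) = (x + 1)·(x + 1) + (2). The last nonzero remainder is the constant 2 = gcd(f, a) in F_3. Back-substituting through the division chain expresses 2 = s(x)·a(x) + t(x)·f(x) with s(x) ≡ x^2 (mod f), so (x^2)·a(x) ≡ 2 (mod f). Multiplying by 2^(-1) ≡ 2 in F_3 gives a(x)^(-1) ≡ 2·(x^2) ≡ 2x^2 (mod f). Check: (x^2 + 2x)·(2x^2) = 2x^4 + x^3 ≡ 1 (mod x^3 + x^2 + 2x + 1).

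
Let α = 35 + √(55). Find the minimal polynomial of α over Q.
m_α(x) = x^2 - 70x + 1170

From α - 35 = √(55), squaring gives (α - 35)^2 = 55, i.e. α^2 - 70α + 1225 = 55, so α^2 - 70α + 1170 = 0. The discriminant of x^2 - 70x + 1170 is (-70)^2 - 4·(1170) = 4900 - 4680 = 220, and 4·(55) is not a perfect square in Q since 55 is squarefree and ≠ 1. Hence x^2 - 70x + 1170 is irreducible over Q and is the minimal polynomial of α.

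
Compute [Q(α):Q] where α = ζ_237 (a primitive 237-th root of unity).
[Q(α):Q] = 156

The minimal polynomial of ζ_237 over Q is the 237-th cyclotomic polynomial Φ_237(x), which is irreducible over Q and has degree φ(237) = 156. Hence [Q(α):Q] = φ(237) = 156.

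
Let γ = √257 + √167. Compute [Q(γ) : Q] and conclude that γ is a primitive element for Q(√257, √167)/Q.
[Q(γ) : Q] = 4 (equivalently, Q(γ) = Q(√257, √167))

Obviously Q(γ) ⊆ Q(√257, √167), and [Q(√257, √167):Q] = 4 (since 257, 167 are distinct squarefree integers > 1 with 42919 not a perfect square). To show equality we compute the minimal polynomial of γ. From γ = √257 + √167: γ^2 = 257 + 2√(42919) + 167 = 424 + 2√(42919), so γ^2 - 424 = 2√(42919); squaring, (γ^2 - 424)^2 = 4·42919, i.e. γ^4 - 848γ^2 + 179776 - 171676 = 0, i.e. γ^4 - 848γ^2 + 8100 = 0. So γ is a root of x^4 - 848x^2 + 8100. This polynomial is irreducible over Q: it has no rational root (each ±√257 ± √167 is irrational), and any factorization into two quadratics over Q would force √(42919) ∈ Q (pairing opposite roots) or √257, √167 ∈ Q (other pairings), all impossible. Hence [Q(γ):Q] = 4 = [Q(√257, √167):Q], so Q(γ) = Q(√257, √167).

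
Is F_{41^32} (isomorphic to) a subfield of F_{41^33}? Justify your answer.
No: F_{41^32} is not a subfield of F_{41^33}

F_{p^m} embeds in F_{p^n} iff m | n. Here 32 ∤ 33 (since 33 = 1·32 + 1 with remainder 1 ≠ 0), so F_{41^32} is not a subfield of F_{41^33}. Equivalently: if it were, the tower law would give 32 = [F_{41^32}:F_41] dividing [F_{41^33}:F_41] = 33, contradiction.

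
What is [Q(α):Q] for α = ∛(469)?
[Q(α):Q] = 3

The minimal polynomial of α is x^3 - 469, irreducible over Q since 469 is not a perfect cube (so x^3 - 469 has no rational root). Hence [Q(α):Q] = deg(m_α) = 3.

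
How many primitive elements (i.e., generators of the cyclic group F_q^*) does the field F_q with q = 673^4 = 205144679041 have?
There are φ(205144679040) = 46750040064 primitive elements

F_q^* is cyclic of order q - 1 = 205144679040. A cyclic group of order m has exactly φ(m) generators. Here m = 205144679040 = 2^7 · 3 · 5 · 7 · 337 · 45293, so the number of primitive elements is φ(205144679040) = 46750040064.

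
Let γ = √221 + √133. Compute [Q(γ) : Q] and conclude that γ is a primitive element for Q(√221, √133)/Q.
[Q(γ) : Q] = 4 (equivalently, Q(γ) = Q(√221, √133))

Obviously Q(γ) ⊆ Q(√221, √133), and [Q(√221, √133):Q] = 4 (since 221, 133 are distinct squarefree integers > 1 with 29393 not a perfect square). To show equality we compute the minimal polynomial of γ. From γ = √221 + √133: γ^2 = 221 + 2√(29393) + 133 = 354 + 2√(29393), so γ^2 - 354 = 2√(29393); squaring, (γ^2 - 354)^2 = 4·29393, i.e. γ^4 - 708γ^2 + 125316 - 117572 = 0, i.e. γ^4 - 708γ^2 + 7744 = 0. So γ is a root of x^4 - 708x^2 + 7744. This polynomial is irreducible over Q: it has no rational root (each ±√221 ± √133 is irrational), and any factorization into two quadratics over Q would force √(29393) ∈ Q (pairing opposite roots) or √221, √133 ∈ Q (other pairings), all impossible. Hence [Q(γ):Q] = 4 = [Q(√221, √133):Q], so Q(γ) = Q(√221, √133).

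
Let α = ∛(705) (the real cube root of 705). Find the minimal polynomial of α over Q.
m_α(x) = x^3 - 705

α satisfies α^3 = 705, so x^3 - 705 annihilates α. By the rational root test, a rational root p/q (in lowest terms) of x^3 - 705 would satisfy p^3 = 705 q^3, forcing q = 1 and p^3 = 705; but 705 is not a perfect cube, contradiction. A monic cubic over Q with no rational root is irreducible (any nontrivial factorization would include a linear factor). Hence x^3 - 705 is the minimal polynomial of α, and in particular [Q(α):Q] = 3.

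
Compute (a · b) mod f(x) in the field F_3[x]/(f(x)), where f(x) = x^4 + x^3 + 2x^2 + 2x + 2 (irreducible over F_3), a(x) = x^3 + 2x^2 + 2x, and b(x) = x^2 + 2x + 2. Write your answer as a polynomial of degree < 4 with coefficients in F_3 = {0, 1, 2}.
a · b ≡ 2x (mod f(x))

Multiply in F_3[x]: a(x)·b(x) = (x^3 + 2x^2 + 2x)·(x^2 + 2x + 2) = x^5 + x^4 + 2x^3 + 2x^2 + x. This has degree ≥ 4, so divide by f(x) over F_3: x^5 + x^4 + 2x^3 + 2x^2 + x = (x)·(x^4 + x^3 + 2x^2 + 2x + 2) + (2x). Hence a·b ≡ 2x (mod f). (F_3[x]/(f) is a field with 3^4 = 81 elements since f is irreducible of degree 4.)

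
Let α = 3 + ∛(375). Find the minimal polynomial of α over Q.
m_α(x) = x^3 - 9x^2 + 27x - 402

Set β = α - 3 = ∛(375), so β^3 = 375. Then (α - 3)^3 - 375 = 0, i.e. α is a root of g(x) = (x - 3)^3 - 375 = x^3 - 9x^2 + 27x - 402. Since g(x) = h(x - 3) where h(x) = x^3 - 375, and h is irreducible over Q (because 375 is not a perfect cube, so h has no rational root, and a monic cubic with no rational root is irreducible), g is also irreducible (irreducibility is preserved under the substitution x → x - 3). Hence m_α(x) = x^3 - 9x^2 + 27x - 402.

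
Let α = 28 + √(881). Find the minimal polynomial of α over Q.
m_α(x) = x^2 - 56x - 97

From α - 28 = √(881), squaring gives (α - 28)^2 = 881, i.e. α^2 - 56α + 784 = 881, so α^2 - 56α - 97 = 0. The discriminant of x^2 - 56x - 97 is (-56)^2 - 4·(-97) = 3136 + 388 = 3524, and 4·(881) is not a perfect square in Q since 881 is squarefree and ≠ 1. Hence x^2 - 56x - 97 is irreducible over Q and is the minimal polynomial of α.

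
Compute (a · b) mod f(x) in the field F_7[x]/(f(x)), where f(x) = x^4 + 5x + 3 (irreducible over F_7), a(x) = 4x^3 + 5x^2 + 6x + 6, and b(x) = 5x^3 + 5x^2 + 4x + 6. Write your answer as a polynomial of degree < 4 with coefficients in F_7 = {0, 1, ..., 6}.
a · b ≡ 4x^3 + 2x^2 + 4x + 5 (mod f(x))

Multiply in F_7[x]: a(x)·b(x) = (4x^3 + 5x^2 + 6x + 6)·(5x^3 + 5x^2 + 4x + 6) = 6x^6 + 3x^5 + x^4 + 6x^3 + 4x + 1. This has degree ≥ 4, so divide by f(x) over F_7: 6x^6 + 3x^5 + x^4 + 6x^3 + 4x + 1 = (6x^2 + 3x + 1)·(x^4 + 5x + 3) + (4x^3 + 2x^2 + 4x + 5). Hence a·b ≡ 4x^3 + 2x^2 + 4x + 5 (mod f). (F_7[x]/(f) is a field with 7^4 = 2401 elements since f is irreducible of degree 4.)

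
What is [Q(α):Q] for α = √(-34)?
[Q(α):Q] = 2

[Q(α):Q] equals the degree of the minimal polynomial of α. Here α^2 = -34 and x^2 + 34 is irreducible (d = -34 is squarefree, ≠ 1, hence not a square), so deg(m_α) = 2. Thus [Q(α):Q] = 2.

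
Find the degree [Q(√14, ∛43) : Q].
[Q(√14, ∛43) : Q] = 6

Let L = Q(√14, ∛43). Since Q(√14) ⊂ L and [Q(√14):Q] = 2, the tower law gives 2 | [L:Q]. Likewise Q(∛43) ⊂ L with [Q(∛43):Q] = 3 (because 43 is not a perfect cube), so 3 | [L:Q]. As gcd(2,3) = 1, [L:Q] is divisible by 6. Conversely L is generated over Q by √14 and ∛43, so [L:Q] ≤ 2·3 = 6. Therefore [Q(√14, ∛43) : Q] = 6.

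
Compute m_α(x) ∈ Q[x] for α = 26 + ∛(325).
m_α(x) = x^3 - 78x^2 + 2028x - 17901

Set β = α - 26 = ∛(325), so β^3 = 325. Then (α - 26)^3 - 325 = 0, i.e. α is a root of g(x) = (x - 26)^3 - 325 = x^3 - 78x^2 + 2028x - 17901. Since g(x) = h(x - 26) where h(x) = x^3 - 325, and h is irreducible over Q (because 325 is not a perfect cube, so h has no rational root, and a monic cubic with no rational root is irreducible), g is also irreducible (irreducibility is preserved under the substitution x → x - 26). Hence m_α(x) = x^3 - 78x^2 + 2028x - 17901.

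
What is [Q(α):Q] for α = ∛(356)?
[Q(α):Q] = 3

The minimal polynomial of α is x^3 - 356, irreducible over Q since 356 is not a perfect cube (so x^3 - 356 has no rational root). Hence [Q(α):Q] = deg(m_α) = 3.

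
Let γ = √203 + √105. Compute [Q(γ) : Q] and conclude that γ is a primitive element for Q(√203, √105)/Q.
[Q(γ) : Q] = 4 (equivalently, Q(γ) = Q(√203, √105))

Obviously Q(γ) ⊆ Q(√203, √105), and [Q(√203, √105):Q] = 4 (since 203, 105 are distinct squarefree integers > 1 with 21315 not a perfect square). To show equality we compute the minimal polynomial of γ. From γ = √203 + √105: γ^2 = 203 + 2√(21315) + 105 = 308 + 2√(21315), so γ^2 - 308 = 2√(21315); squaring, (γ^2 - 308)^2 = 4·21315, i.e. γ^4 - 616γ^2 + 94864 - 85260 = 0, i.e. γ^4 - 616γ^2 + 9604 = 0. So γ is a root of x^4 - 616x^2 + 9604. This polynomial is irreducible over Q: it has no rational root (each ±√203 ± √105 is irrational), and any factorization into two quadratics over Q would force √(21315) ∈ Q (pairing opposite roots) or √203, √105 ∈ Q (other pairings), all impossible. Hence [Q(γ):Q] = 4 = [Q(√203, √105):Q], so Q(γ) = Q(√203, √105).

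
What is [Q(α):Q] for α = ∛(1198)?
[Q(α):Q] = 3

The minimal polynomial of α is x^3 - 1198, irreducible over Q since 1198 is not a perfect cube (so x^3 - 1198 has no rational root). Hence [Q(α):Q] = deg(m_α) = 3.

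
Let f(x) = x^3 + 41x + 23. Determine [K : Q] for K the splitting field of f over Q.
[K : Q] = 6

By the rational root test, any rational root of the monic integer polynomial f(x) = x^3 + 41x + 23 must be an integer dividing the constant term 23, i.e. one of ±{1, 23}. Evaluating: f(1) = 65, f(-1) = -19, f(23) = 13133, f(-23) = -13087; none is 0, so f has no rational root and is therefore irreducible over Q (a cubic with no linear factor over a field is irreducible). For an irreducible cubic, the Galois group is A_3 or S_3 according as the discriminant disc(f) = -4a^3 - 27b^2 = -4·(41)^3 - 27·(23)^2 = -289967 is or is not a square in Q. Here disc(f) = -289967 is not a perfect square in Q, so the Galois group of f over Q is not contained in A_3 and must be all of S_3. The splitting field has degree |S_3| = 6 over Q, so [K : Q] = 6.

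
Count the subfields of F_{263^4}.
F_{263^4} has 3 subfields

The subfields of F_{p^n} are exactly the fields F_{p^d} for d | n (each is the fixed field of the unique index-d subgroup of Gal(F_{p^n}/F_p) ≅ Z/nZ). The divisors of n = 4 are {1, 2, 4}, giving 3 subfields: F_{263^1}, F_{263^2}, F_{263^4}.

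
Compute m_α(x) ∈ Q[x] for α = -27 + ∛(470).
m_α(x) = x^3 + 81x^2 + 2187x + 19213

Set β = α + 27 = ∛(470), so β^3 = 470. Then (α + 27)^3 - 470 = 0, i.e. α is a root of g(x) = (x + 27)^3 - 470 = x^3 + 81x^2 + 2187x + 19213. Since g(x) = h(x + 27) where h(x) = x^3 - 470, and h is irreducible over Q (because 470 is not a perfect cube, so h has no rational root, and a monic cubic with no rational root is irreducible), g is also irreducible (irreducibility is preserved under the substitution x → x + 27). Hence m_α(x) = x^3 + 81x^2 + 2187x + 19213.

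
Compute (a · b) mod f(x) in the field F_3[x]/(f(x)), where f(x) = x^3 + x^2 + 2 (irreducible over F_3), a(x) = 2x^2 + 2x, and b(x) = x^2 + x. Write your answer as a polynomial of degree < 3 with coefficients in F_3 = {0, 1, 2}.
a · b ≡ 2x + 2 (mod f(x))

Multiply in F_3[x]: a(x)·b(x) = (2x^2 + 2x)·(x^2 + x) = 2x^4 + x^3 + 2x^2. This has degree ≥ 3, so divide by f(x) over F_3: 2x^4 + x^3 + 2x^2 = (2x + 2)·(x^3 + x^2 + 2) + (2x + 2). Hence a·b ≡ 2x + 2 (mod f). (F_3[x]/(f) is a field with 3^3 = 27 elements since f is irreducible of degree 3.)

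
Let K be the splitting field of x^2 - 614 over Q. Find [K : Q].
[K : Q] = 2

f(x) = x^2 - 614 factors as (x - √614)(x + √614). The splitting field is K = Q(√614). Since 614 is squarefree and > 1, it is not a perfect square, so x^2 - 614 is irreducible over Q and [Q(√614) : Q] = 2. Hence [K : Q] = 2.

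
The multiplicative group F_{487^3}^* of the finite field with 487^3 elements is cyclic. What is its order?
|F_{487^3}^*| = 115501302

F_{487^3} has 487^3 = 115501303 elements; its multiplicative group consists of all nonzero elements, so |F_{487^3}^*| = 115501303 - 1 = 115501302. (It is cyclic since any finite subgroup of the multiplicative group of a field is cyclic.)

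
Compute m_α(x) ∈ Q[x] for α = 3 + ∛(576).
m_α(x) = x^3 - 9x^2 + 27x - 603

Set β = α - 3 = ∛(576), so β^3 = 576. Then (α - 3)^3 - 576 = 0, i.e. α is a root of g(x) = (x - 3)^3 - 576 = x^3 - 9x^2 + 27x - 603. Since g(x) = h(x - 3) where h(x) = x^3 - 576, and h is irreducible over Q (because 576 is not a perfect cube, so h has no rational root, and a monic cubic with no rational root is irreducible), g is also irreducible (irreducibility is preserved under the substitution x → x - 3). Hence m_α(x) = x^3 - 9x^2 + 27x - 603.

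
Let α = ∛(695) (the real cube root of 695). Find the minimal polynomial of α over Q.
m_α(x) = x^3 - 695

α satisfies α^3 = 695, so x^3 - 695 annihilates α. By the rational root test, a rational root p/q (in lowest terms) of x^3 - 695 would satisfy p^3 = 695 q^3, forcing q = 1 and p^3 = 695; but 695 is not a perfect cube, contradiction. A monic cubic over Q with no rational root is irreducible (any nontrivial factorization would include a linear factor). Hence x^3 - 695 is the minimal polynomial of α, and in particular [Q(α):Q] = 3.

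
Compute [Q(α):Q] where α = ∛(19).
[Q(α):Q] = 3

The minimal polynomial of α is x^3 - 19, irreducible over Q since 19 is not a perfect cube (so x^3 - 19 has no rational root). Hence [Q(α):Q] = deg(m_α) = 3.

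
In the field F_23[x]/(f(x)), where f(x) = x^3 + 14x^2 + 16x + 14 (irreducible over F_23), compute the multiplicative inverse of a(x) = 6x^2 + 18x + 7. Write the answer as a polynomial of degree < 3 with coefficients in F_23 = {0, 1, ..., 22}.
a(x)^(-1) ≡ 11x^2 + 7x + 22 (mod f(x))

Since f is irreducible over F_23, F_23[x]/(f) is a field and a(x) ≠ 0 has an inverse. Apply the extended Euclidean algorithm to f(x) and a(x) in F_23[x]: f(x) = (4x + 21)·a(x) + (x + 5);  a(x) = (6x + 11)·(x + 5) + (21). The last nonzero remainder is the constant 21 = gcd(f, a) in F_23. Back-substituting through the division chain expresses 21 = s(x)·a(x) + t(x)·f(x) with s(x) ≡ x^2 + 9x + 2 (mod f), so (x^2 + 9x + 2)·a(x) ≡ 21 (mod f). Multiplying by 21^(-1) ≡ 11 in F_23 gives a(x)^(-1) ≡ 11·(x^2 + 9x + 2) ≡ 11x^2 + 7x + 22 (mod f). Check: (6x^2 + 18x + 7)·(11x^2 + 7x + 22) = 20x^4 + 10x^3 + 13x^2 + 8x + 16 ≡ 1 (mod x^3 + 14x^2 + 16x + 14).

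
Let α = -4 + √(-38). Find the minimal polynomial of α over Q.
m_α(x) = x^2 + 8x + 54

From α + 4 = √(-38), squaring gives (α + 4)^2 = -38, i.e. α^2 + 8α + 16 = -38, so α^2 + 8α + 54 = 0. The discriminant of x^2 + 8x + 54 is (8)^2 - 4·(54) = 64 - 216 = -152, and 4·(-38) is not a perfect square in Q since -38 is squarefree and ≠ 1. Hence x^2 + 8x + 54 is irreducible over Q and is the minimal polynomial of α.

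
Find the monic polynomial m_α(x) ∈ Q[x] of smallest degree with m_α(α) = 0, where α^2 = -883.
m_α(x) = x^2 + 883

α satisfies α^2 + 883 = 0, so x^2 + 883 annihilates α. Since d = -883 is squarefree and ≠ 1, it is not a perfect square in Q, so x^2 + 883 has no rational root and is therefore irreducible over Q (a degree-2 polynomial over a field is irreducible iff it has no root). Hence m_α(x) = x^2 + 883.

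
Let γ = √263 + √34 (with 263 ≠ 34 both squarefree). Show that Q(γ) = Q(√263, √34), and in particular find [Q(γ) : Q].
[Q(γ) : Q] = 4 (equivalently, Q(γ) = Q(√263, √34))

Obviously Q(γ) ⊆ Q(√263, √34), and [Q(√263, √34):Q] = 4 (since 263, 34 are distinct squarefree integers > 1 with 8942 not a perfect square). To show equality we compute the minimal polynomial of γ. From γ = √263 + √34: γ^2 = 263 + 2√(8942) + 34 = 297 + 2√(8942), so γ^2 - 297 = 2√(8942); squaring, (γ^2 - 297)^2 = 4·8942, i.e. γ^4 - 594γ^2 + 88209 - 35768 = 0, i.e. γ^4 - 594γ^2 + 52441 = 0. So γ is a root of x^4 - 594x^2 + 52441. This polynomial is irreducible over Q: it has no rational root (each ±√263 ± √34 is irrational), and any factorization into two quadratics over Q would force √(8942) ∈ Q (pairing opposite roots) or √263, √34 ∈ Q (other pairings), all impossible. Hence [Q(γ):Q] = 4 = [Q(√263, √34):Q], so Q(γ) = Q(√263, √34).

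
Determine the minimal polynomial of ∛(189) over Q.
m_α(x) = x^3 - 189

α satisfies α^3 = 189, so x^3 - 189 annihilates α. By the rational root test, a rational root p/q (in lowest terms) of x^3 - 189 would satisfy p^3 = 189 q^3, forcing q = 1 and p^3 = 189; but 189 is not a perfect cube, contradiction. A monic cubic over Q with no rational root is irreducible (any nontrivial factorization would include a linear factor). Hence x^3 - 189 is the minimal polynomial of α, and in particular [Q(α):Q] = 3.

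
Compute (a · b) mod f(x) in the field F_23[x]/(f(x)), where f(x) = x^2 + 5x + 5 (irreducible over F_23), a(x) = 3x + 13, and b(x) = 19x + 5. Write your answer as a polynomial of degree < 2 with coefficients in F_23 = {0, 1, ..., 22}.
a · b ≡ 10 (mod f(x))

Multiply in F_23[x]: a(x)·b(x) = (3x + 13)·(19x + 5) = 11x^2 + 9x + 19. This has degree ≥ 2, so divide by f(x) over F_23: 11x^2 + 9x + 19 = (11)·(x^2 + 5x + 5) + (10). Hence a·b ≡ 10 (mod f). (F_23[x]/(f) is a field with 23^2 = 529 elements since f is irreducible of degree 2.)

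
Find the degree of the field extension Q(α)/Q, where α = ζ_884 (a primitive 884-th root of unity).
[Q(α):Q] = 384

The minimal polynomial of ζ_884 over Q is the 884-th cyclotomic polynomial Φ_884(x), which is irreducible over Q and has degree φ(884) = 384. Hence [Q(α):Q] = φ(884) = 384.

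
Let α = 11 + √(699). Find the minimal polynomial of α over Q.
m_α(x) = x^2 - 22x - 578

From α - 11 = √(699), squaring gives (α - 11)^2 = 699, i.e. α^2 - 22α + 121 = 699, so α^2 - 22α - 578 = 0. The discriminant of x^2 - 22x - 578 is (-22)^2 - 4·(-578) = 484 + 2312 = 2796, and 4·(699) is not a perfect square in Q since 699 is squarefree and ≠ 1. Hence x^2 - 22x - 578 is irreducible over Q and is the minimal polynomial of α.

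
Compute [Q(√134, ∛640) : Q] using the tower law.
[Q(√134, ∛640) : Q] = 6

Let L = Q(√134, ∛640). Since Q(√134) ⊂ L and [Q(√134):Q] = 2, the tower law gives 2 | [L:Q]. Likewise Q(∛640) ⊂ L with [Q(∛640):Q] = 3 (because 640 is not a perfect cube), so 3 | [L:Q]. As gcd(2,3) = 1, [L:Q] is divisible by 6. Conversely L is generated over Q by √134 and ∛640, so [L:Q] ≤ 2·3 = 6. Therefore [Q(√134, ∛640) : Q] = 6.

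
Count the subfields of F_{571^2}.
F_{571^2} has 2 subfields

The subfields of F_{p^n} are exactly the fields F_{p^d} for d | n (each is the fixed field of the unique index-d subgroup of Gal(F_{p^n}/F_p) ≅ Z/nZ). The divisors of n = 2 are {1, 2}, giving 2 subfields: F_{571^1}, F_{571^2}.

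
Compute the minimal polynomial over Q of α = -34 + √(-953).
m_α(x) = x^2 + 68x + 2109

From α + 34 = √(-953), squaring gives (α + 34)^2 = -953, i.e. α^2 + 68α + 1156 = -953, so α^2 + 68α + 2109 = 0. The discriminant of x^2 + 68x + 2109 is (68)^2 - 4·(2109) = 4624 - 8436 = -3812, and 4·(-953) is not a perfect square in Q since -953 is squarefree and ≠ 1. Hence x^2 + 68x + 2109 is irreducible over Q and is the minimal polynomial of α.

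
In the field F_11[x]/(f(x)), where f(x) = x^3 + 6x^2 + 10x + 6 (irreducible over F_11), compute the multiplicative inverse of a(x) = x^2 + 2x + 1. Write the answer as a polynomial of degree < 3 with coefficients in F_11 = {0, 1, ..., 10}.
a(x)^(-1) ≡ x^2 + 4x + 1 (mod f(x))

Since f is irreducible over F_11, F_11[x]/(f) is a field and a(x) ≠ 0 has an inverse. Apply the extended Euclidean algorithm to f(x) and a(x) in F_11[x]: f(x) = (x + 4)·a(x) + (x + 2);  a(x) = (x)·(x + 2) + (1). The last nonzero remainder is the constant 1 = gcd(f, a) in F_11. Back-substituting through the division chain expresses 1 = s(x)·a(x) + t(x)·f(x) with s(x) ≡ x^2 + 4x + 1 (mod f), so a(x)^(-1) ≡ s(x) = x^2 + 4x + 1 (mod f). Check: (x^2 + 2x + 1)·(x^2 + 4x + 1) = x^4 + 6x^3 + 10x^2 + 6x + 1 ≡ 1 (mod x^3 + 6x^2 + 10x + 6).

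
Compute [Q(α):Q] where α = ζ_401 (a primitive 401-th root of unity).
[Q(α):Q] = 400

The minimal polynomial of ζ_401 over Q is the 401-th cyclotomic polynomial Φ_401(x), which is irreducible over Q and has degree φ(401) = 400. Hence [Q(α):Q] = φ(401) = 400.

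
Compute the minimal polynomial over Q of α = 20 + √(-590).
m_α(x) = x^2 - 40x + 990

From α - 20 = √(-590), squaring gives (α - 20)^2 = -590, i.e. α^2 - 40α + 400 = -590, so α^2 - 40α + 990 = 0. The discriminant of x^2 - 40x + 990 is (-40)^2 - 4·(990) = 1600 - 3960 = -2360, and 4·(-590) is not a perfect square in Q since -590 is squarefree and ≠ 1. Hence x^2 - 40x + 990 is irreducible over Q and is the minimal polynomial of α.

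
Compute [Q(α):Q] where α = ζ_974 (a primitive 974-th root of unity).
[Q(α):Q] = 486

The minimal polynomial of ζ_974 over Q is the 974-th cyclotomic polynomial Φ_974(x), which is irreducible over Q and has degree φ(974) = 486. Hence [Q(α):Q] = φ(974) = 486.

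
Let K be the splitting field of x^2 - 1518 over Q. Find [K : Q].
[K : Q] = 2

f(x) = x^2 - 1518 factors as (x - √1518)(x + √1518). The splitting field is K = Q(√1518). Since 1518 is squarefree and > 1, it is not a perfect square, so x^2 - 1518 is irreducible over Q and [Q(√1518) : Q] = 2. Hence [K : Q] = 2.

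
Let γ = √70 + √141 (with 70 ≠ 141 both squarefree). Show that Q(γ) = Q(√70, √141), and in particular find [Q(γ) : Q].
[Q(γ) : Q] = 4 (equivalently, Q(γ) = Q(√70, √141))

Obviously Q(γ) ⊆ Q(√70, √141), and [Q(√70, √141):Q] = 4 (since 70, 141 are distinct squarefree integers > 1 with 9870 not a perfect square). To show equality we compute the minimal polynomial of γ. From γ = √70 + √141: γ^2 = 70 + 2√(9870) + 141 = 211 + 2√(9870), so γ^2 - 211 = 2√(9870); squaring, (γ^2 - 211)^2 = 4·9870, i.e. γ^4 - 422γ^2 + 44521 - 39480 = 0, i.e. γ^4 - 422γ^2 + 5041 = 0. So γ is a root of x^4 - 422x^2 + 5041. This polynomial is irreducible over Q: it has no rational root (each ±√70 ± √141 is irrational), and any factorization into two quadratics over Q would force √(9870) ∈ Q (pairing opposite roots) or √70, √141 ∈ Q (other pairings), all impossible. Hence [Q(γ):Q] = 4 = [Q(√70, √141):Q], so Q(γ) = Q(√70, √141).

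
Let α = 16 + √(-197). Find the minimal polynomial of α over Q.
m_α(x) = x^2 - 32x + 453

From α - 16 = √(-197), squaring gives (α - 16)^2 = -197, i.e. α^2 - 32α + 256 = -197, so α^2 - 32α + 453 = 0. The discriminant of x^2 - 32x + 453 is (-32)^2 - 4·(453) = 1024 - 1812 = -788, and 4·(-197) is not a perfect square in Q since -197 is squarefree and ≠ 1. Hence x^2 - 32x + 453 is irreducible over Q and is the minimal polynomial of α.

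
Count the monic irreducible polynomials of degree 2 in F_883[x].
There are 389403 monic irreducible polynomials of degree 2 over F_883

Each element of F_{883^2} that lies in no proper subfield is a root of exactly one monic irreducible of degree 2 over F_883, and each such polynomial has 2 distinct roots in F_{883^2}. By Möbius inversion the count is N_883(2) = (1/2) Σ_{d|2} μ(2/d) · 883^d = (1/2)(μ(2)·883^1 + μ(1)·883^2) = 778806/2 = 389403.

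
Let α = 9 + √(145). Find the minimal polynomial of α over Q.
m_α(x) = x^2 - 18x - 64

From α - 9 = √(145), squaring gives (α - 9)^2 = 145, i.e. α^2 - 18α + 81 = 145, so α^2 - 18α - 64 = 0. The discriminant of x^2 - 18x - 64 is (-18)^2 - 4·(-64) = 324 + 256 = 580, and 4·(145) is not a perfect square in Q since 145 is squarefree and ≠ 1. Hence x^2 - 18x - 64 is irreducible over Q and is the minimal polynomial of α.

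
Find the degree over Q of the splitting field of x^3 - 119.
[K : Q] = 6

The roots of x^3 - 119 are ∛119, ω∛119, ω^2∛119 where ω = e^(2πi/3) is a primitive cube root of unity, so K = Q(∛119, ω). Now [Q(∛119):Q] = 3 (since 119 is not a perfect cube, x^3 - 119 is irreducible) and [Q(ω):Q] = 2. Both 2 and 3 divide [K:Q], and [K:Q] ≤ 3·2 = 6, so [K:Q] = 6. (Equivalently: Q(∛119) ⊂ R but ω ∉ R, so [K : Q(∛119)] = 2.)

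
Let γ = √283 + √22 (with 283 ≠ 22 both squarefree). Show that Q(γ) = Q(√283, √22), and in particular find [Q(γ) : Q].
[Q(γ) : Q] = 4 (equivalently, Q(γ) = Q(√283, √22))

Obviously Q(γ) ⊆ Q(√283, √22), and [Q(√283, √22):Q] = 4 (since 283, 22 are distinct squarefree integers > 1 with 6226 not a perfect square). To show equality we compute the minimal polynomial of γ. From γ = √283 + √22: γ^2 = 283 + 2√(6226) + 22 = 305 + 2√(6226), so γ^2 - 305 = 2√(6226); squaring, (γ^2 - 305)^2 = 4·6226, i.e. γ^4 - 610γ^2 + 93025 - 24904 = 0, i.e. γ^4 - 610γ^2 + 68121 = 0. So γ is a root of x^4 - 610x^2 + 68121. This polynomial is irreducible over Q: it has no rational root (each ±√283 ± √22 is irrational), and any factorization into two quadratics over Q would force √(6226) ∈ Q (pairing opposite roots) or √283, √22 ∈ Q (other pairings), all impossible. Hence [Q(γ):Q] = 4 = [Q(√283, √22):Q], so Q(γ) = Q(√283, √22).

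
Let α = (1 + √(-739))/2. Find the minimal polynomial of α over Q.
m_α(x) = x^2 - x + 185

From 2α - 1 = √(-739), squaring gives (2α - 1)^2 = -739, i.e. 4α^2 - 4α + 1 = -739, so α^2 - α + (1 + 739)/4 = 0. Since -739 ≡ 1 (mod 4), (1 + 739)/4 = 185 ∈ Z. The polynomial x^2 - x + 185 has discriminant 1 - 4·(185) = -739, which is not a perfect square in Q (d = -739 is squarefree and ≠ 1), so x^2 - x + 185 is irreducible over Q. It is the minimal polynomial of α.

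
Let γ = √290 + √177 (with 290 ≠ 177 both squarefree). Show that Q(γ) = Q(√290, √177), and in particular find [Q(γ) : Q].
[Q(γ) : Q] = 4 (equivalently, Q(γ) = Q(√290, √177))

Obviously Q(γ) ⊆ Q(√290, √177), and [Q(√290, √177):Q] = 4 (since 290, 177 are distinct squarefree integers > 1 with 51330 not a perfect square). To show equality we compute the minimal polynomial of γ. From γ = √290 + √177: γ^2 = 290 + 2√(51330) + 177 = 467 + 2√(51330), so γ^2 - 467 = 2√(51330); squaring, (γ^2 - 467)^2 = 4·51330, i.e. γ^4 - 934γ^2 + 218089 - 205320 = 0, i.e. γ^4 - 934γ^2 + 12769 = 0. So γ is a root of x^4 - 934x^2 + 12769. This polynomial is irreducible over Q: it has no rational root (each ±√290 ± √177 is irrational), and any factorization into two quadratics over Q would force √(51330) ∈ Q (pairing opposite roots) or √290, √177 ∈ Q (other pairings), all impossible. Hence [Q(γ):Q] = 4 = [Q(√290, √177):Q], so Q(γ) = Q(√290, √177).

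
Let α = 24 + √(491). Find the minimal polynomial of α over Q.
m_α(x) = x^2 - 48x + 85

From α - 24 = √(491), squaring gives (α - 24)^2 = 491, i.e. α^2 - 48α + 576 = 491, so α^2 - 48α + 85 = 0. The discriminant of x^2 - 48x + 85 is (-48)^2 - 4·(85) = 2304 - 340 = 1964, and 4·(491) is not a perfect square in Q since 491 is squarefree and ≠ 1. Hence x^2 - 48x + 85 is irreducible over Q and is the minimal polynomial of α.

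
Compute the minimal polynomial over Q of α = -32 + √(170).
m_α(x) = x^2 + 64x + 854

From α + 32 = √(170), squaring gives (α + 32)^2 = 170, i.e. α^2 + 64α + 1024 = 170, so α^2 + 64α + 854 = 0. The discriminant of x^2 + 64x + 854 is (64)^2 - 4·(854) = 4096 - 3416 = 680, and 4·(170) is not a perfect square in Q since 170 is squarefree and ≠ 1. Hence x^2 + 64x + 854 is irreducible over Q and is the minimal polynomial of α.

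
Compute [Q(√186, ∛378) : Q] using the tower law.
[Q(√186, ∛378) : Q] = 6

Let L = Q(√186, ∛378). Since Q(√186) ⊂ L and [Q(√186):Q] = 2, the tower law gives 2 | [L:Q]. Likewise Q(∛378) ⊂ L with [Q(∛378):Q] = 3 (because 378 is not a perfect cube), so 3 | [L:Q]. As gcd(2,3) = 1, [L:Q] is divisible by 6. Conversely L is generated over Q by √186 and ∛378, so [L:Q] ≤ 2·3 = 6. Therefore [Q(√186, ∛378) : Q] = 6.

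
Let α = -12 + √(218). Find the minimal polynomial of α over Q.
m_α(x) = x^2 + 24x - 74

From α + 12 = √(218), squaring gives (α + 12)^2 = 218, i.e. α^2 + 24α + 144 = 218, so α^2 + 24α - 74 = 0. The discriminant of x^2 + 24x - 74 is (24)^2 - 4·(-74) = 576 + 296 = 872, and 4·(218) is not a perfect square in Q since 218 is squarefree and ≠ 1. Hence x^2 + 24x - 74 is irreducible over Q and is the minimal polynomial of α.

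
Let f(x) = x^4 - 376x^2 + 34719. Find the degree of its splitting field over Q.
[K : Q] = 4

Solving the quadratic in x^2: x^2 = (376 ± √(376^2 - 4·34719))/2 = (376 ± √2500)/2 = (376 ± 50)/2, giving x^2 = 163 or x^2 = 213. So f(x) = (x^2 - 163)(x^2 - 213) and the roots of f are ±√163, ±√213. Hence the splitting field is K = Q(√163, √213). Since 163 and 213 are distinct squarefree integers > 1, their product 34719 is not a perfect square, so √213 ∉ Q(√163). By the tower law [K:Q] = [Q(√163,√213):Q(√163)] · [Q(√163):Q] = 2 · 2 = 4.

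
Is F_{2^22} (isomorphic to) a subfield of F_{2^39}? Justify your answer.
No: F_{2^22} is not a subfield of F_{2^39}

F_{p^m} embeds in F_{p^n} iff m | n. Here 22 ∤ 39 (since 39 = 1·22 + 17 with remainder 17 ≠ 0), so F_{2^22} is not a subfield of F_{2^39}. Equivalently: if it were, the tower law would give 22 = [F_{2^22}:F_2] dividing [F_{2^39}:F_2] = 39, contradiction.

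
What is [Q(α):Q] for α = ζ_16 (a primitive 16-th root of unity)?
[Q(α):Q] = 8

The minimal polynomial of ζ_16 over Q is the 16-th cyclotomic polynomial Φ_16(x), which is irreducible over Q and has degree φ(16) = 8. Hence [Q(α):Q] = φ(16) = 8.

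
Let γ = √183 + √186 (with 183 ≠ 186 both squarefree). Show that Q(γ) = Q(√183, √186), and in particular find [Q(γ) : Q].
[Q(γ) : Q] = 4 (equivalently, Q(γ) = Q(√183, √186))

Obviously Q(γ) ⊆ Q(√183, √186), and [Q(√183, √186):Q] = 4 (since 183, 186 are distinct squarefree integers > 1 with 34038 not a perfect square). To show equality we compute the minimal polynomial of γ. From γ = √183 + √186: γ^2 = 183 + 2√(34038) + 186 = 369 + 2√(34038), so γ^2 - 369 = 2√(34038); squaring, (γ^2 - 369)^2 = 4·34038, i.e. γ^4 - 738γ^2 + 136161 - 136152 = 0, i.e. γ^4 - 738γ^2 + 9 = 0. So γ is a root of x^4 - 738x^2 + 9. This polynomial is irreducible over Q: it has no rational root (each ±√183 ± √186 is irrational), and any factorization into two quadratics over Q would force √(34038) ∈ Q (pairing opposite roots) or √183, √186 ∈ Q (other pairings), all impossible. Hence [Q(γ):Q] = 4 = [Q(√183, √186):Q], so Q(γ) = Q(√183, √186).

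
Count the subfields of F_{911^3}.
F_{911^3} has 2 subfields

The subfields of F_{p^n} are exactly the fields F_{p^d} for d | n (each is the fixed field of the unique index-d subgroup of Gal(F_{p^n}/F_p) ≅ Z/nZ). The divisors of n = 3 are {1, 3}, giving 2 subfields: F_{911^1}, F_{911^3}.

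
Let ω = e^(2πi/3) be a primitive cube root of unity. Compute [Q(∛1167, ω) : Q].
[Q(∛1167, ω) : Q] = 6

[Q(∛1167):Q] = 3 (min poly x^3 - 1167, irreducible since 1167 is not a perfect cube). [Q(ω):Q] = 2 (min poly x^2 + x + 1). Since Q(∛1167) ⊂ R and ω ∉ R, we have ω ∉ Q(∛1167), so x^2 + x + 1 remains irreducible over Q(∛1167) and [Q(∛1167, ω) : Q(∛1167)] = 2. By the tower law, [Q(∛1167, ω) : Q] = 3 · 2 = 6. (In fact Q(∛1167, ω) is the splitting field of x^3 - 1167 over Q.)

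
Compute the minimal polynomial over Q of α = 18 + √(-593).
m_α(x) = x^2 - 36x + 917

From α - 18 = √(-593), squaring gives (α - 18)^2 = -593, i.e. α^2 - 36α + 324 = -593, so α^2 - 36α + 917 = 0. The discriminant of x^2 - 36x + 917 is (-36)^2 - 4·(917) = 1296 - 3668 = -2372, and 4·(-593) is not a perfect square in Q since -593 is squarefree and ≠ 1. Hence x^2 - 36x + 917 is irreducible over Q and is the minimal polynomial of α.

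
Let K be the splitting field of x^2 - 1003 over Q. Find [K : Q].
[K : Q] = 2

f(x) = x^2 - 1003 factors as (x - √1003)(x + √1003). The splitting field is K = Q(√1003). Since 1003 is squarefree and > 1, it is not a perfect square, so x^2 - 1003 is irreducible over Q and [Q(√1003) : Q] = 2. Hence [K : Q] = 2.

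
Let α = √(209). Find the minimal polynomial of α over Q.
m_α(x) = x^2 - 209

α satisfies α^2 - 209 = 0, so x^2 - 209 annihilates α. Since d = 209 is squarefree and ≠ 1, it is not a perfect square in Q, so x^2 - 209 has no rational root and is therefore irreducible over Q (a degree-2 polynomial over a field is irreducible iff it has no root). Hence m_α(x) = x^2 - 209.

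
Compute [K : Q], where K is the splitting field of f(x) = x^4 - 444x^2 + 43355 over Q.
[K : Q] = 4

Solving the quadratic in x^2: x^2 = (444 ± √(444^2 - 4·43355))/2 = (444 ± √23716)/2 = (444 ± 154)/2, giving x^2 = 299 or x^2 = 145. So f(x) = (x^2 - 299)(x^2 - 145) and the roots of f are ±√299, ±√145. Hence the splitting field is K = Q(√299, √145). Since 299 and 145 are distinct squarefree integers > 1, their product 43355 is not a perfect square, so √145 ∉ Q(√299). By the tower law [K:Q] = [Q(√299,√145):Q(√299)] · [Q(√299):Q] = 2 · 2 = 4.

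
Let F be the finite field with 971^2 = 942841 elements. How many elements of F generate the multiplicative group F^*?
There are φ(942840) = 248832 primitive elements

F_q^* is cyclic of order q - 1 = 942840. A cyclic group of order m has exactly φ(m) generators. Here m = 942840 = 2^3 · 3^5 · 5 · 97, so the number of primitive elements is φ(942840) = 248832.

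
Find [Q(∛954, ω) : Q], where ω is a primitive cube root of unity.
[Q(∛954, ω) : Q] = 6

[Q(∛954):Q] = 3 (min poly x^3 - 954, irreducible since 954 is not a perfect cube). [Q(ω):Q] = 2 (min poly x^2 + x + 1). Since Q(∛954) ⊂ R and ω ∉ R, we have ω ∉ Q(∛954), so x^2 + x + 1 remains irreducible over Q(∛954) and [Q(∛954, ω) : Q(∛954)] = 2. By the tower law, [Q(∛954, ω) : Q] = 3 · 2 = 6. (In fact Q(∛954, ω) is the splitting field of x^3 - 954 over Q.)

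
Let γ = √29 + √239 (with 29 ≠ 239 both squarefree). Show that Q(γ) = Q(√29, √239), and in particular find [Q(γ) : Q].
[Q(γ) : Q] = 4 (equivalently, Q(γ) = Q(√29, √239))

Obviously Q(γ) ⊆ Q(√29, √239), and [Q(√29, √239):Q] = 4 (since 29, 239 are distinct squarefree integers > 1 with 6931 not a perfect square). To show equality we compute the minimal polynomial of γ. From γ = √29 + √239: γ^2 = 29 + 2√(6931) + 239 = 268 + 2√(6931), so γ^2 - 268 = 2√(6931); squaring, (γ^2 - 268)^2 = 4·6931, i.e. γ^4 - 536γ^2 + 71824 - 27724 = 0, i.e. γ^4 - 536γ^2 + 44100 = 0. So γ is a root of x^4 - 536x^2 + 44100. This polynomial is irreducible over Q: it has no rational root (each ±√29 ± √239 is irrational), and any factorization into two quadratics over Q would force √(6931) ∈ Q (pairing opposite roots) or √29, √239 ∈ Q (other pairings), all impossible. Hence [Q(γ):Q] = 4 = [Q(√29, √239):Q], so Q(γ) = Q(√29, √239).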